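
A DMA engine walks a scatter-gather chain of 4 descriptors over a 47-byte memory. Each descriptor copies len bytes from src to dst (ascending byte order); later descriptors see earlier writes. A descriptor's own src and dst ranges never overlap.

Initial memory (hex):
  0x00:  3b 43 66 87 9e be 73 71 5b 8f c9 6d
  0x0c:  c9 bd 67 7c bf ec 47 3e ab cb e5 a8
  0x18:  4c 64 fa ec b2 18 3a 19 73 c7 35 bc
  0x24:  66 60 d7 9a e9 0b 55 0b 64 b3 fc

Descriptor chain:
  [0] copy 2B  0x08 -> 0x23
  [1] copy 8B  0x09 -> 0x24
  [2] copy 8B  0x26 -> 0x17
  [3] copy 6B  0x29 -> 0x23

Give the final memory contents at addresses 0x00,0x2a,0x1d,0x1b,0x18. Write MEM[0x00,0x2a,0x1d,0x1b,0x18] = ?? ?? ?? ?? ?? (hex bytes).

D0: mem[0x23..0x24] <- [5b 8f]
D1: mem[0x24..0x2b] <- [8f c9 6d c9 bd 67 7c bf]
D2: mem[0x17..0x1e] <- [6d c9 bd 67 7c bf 64 b3]
D3: mem[0x23..0x28] <- [67 7c bf 64 b3 fc]
query mem[0x00]=0x3b, mem[0x2a]=0x7c, mem[0x1d]=0x64, mem[0x1b]=0x7c, mem[0x18]=0xc9

MEM[0x00,0x2a,0x1d,0x1b,0x18] = 3b 7c 64 7c c9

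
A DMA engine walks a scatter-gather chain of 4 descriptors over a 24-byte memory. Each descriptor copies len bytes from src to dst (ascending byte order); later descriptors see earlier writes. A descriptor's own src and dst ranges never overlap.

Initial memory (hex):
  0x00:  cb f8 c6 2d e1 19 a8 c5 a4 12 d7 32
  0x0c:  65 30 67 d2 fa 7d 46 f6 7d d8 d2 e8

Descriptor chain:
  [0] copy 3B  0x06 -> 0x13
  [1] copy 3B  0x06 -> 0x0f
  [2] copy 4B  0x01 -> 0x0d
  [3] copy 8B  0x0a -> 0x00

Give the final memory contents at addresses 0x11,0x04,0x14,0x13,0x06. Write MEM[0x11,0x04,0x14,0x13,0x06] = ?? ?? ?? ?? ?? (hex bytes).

#0 dst[0x13+3] := {0xa8,0xc5,0xa4}
#1 dst[0x0f+3] := {0xa8,0xc5,0xa4}
#2 dst[0x0d+4] := {0xf8,0xc6,0x2d,0xe1}
#3 dst[0x00+8] := {0xd7,0x32,0x65,0xf8,0xc6,0x2d,0xe1,0xa4}
query mem[0x11]=0xa4, mem[0x04]=0xc6, mem[0x14]=0xc5, mem[0x13]=0xa8, mem[0x06]=0xe1

MEM[0x11,0x04,0x14,0x13,0x06] = a4 c6 c5 a8 e1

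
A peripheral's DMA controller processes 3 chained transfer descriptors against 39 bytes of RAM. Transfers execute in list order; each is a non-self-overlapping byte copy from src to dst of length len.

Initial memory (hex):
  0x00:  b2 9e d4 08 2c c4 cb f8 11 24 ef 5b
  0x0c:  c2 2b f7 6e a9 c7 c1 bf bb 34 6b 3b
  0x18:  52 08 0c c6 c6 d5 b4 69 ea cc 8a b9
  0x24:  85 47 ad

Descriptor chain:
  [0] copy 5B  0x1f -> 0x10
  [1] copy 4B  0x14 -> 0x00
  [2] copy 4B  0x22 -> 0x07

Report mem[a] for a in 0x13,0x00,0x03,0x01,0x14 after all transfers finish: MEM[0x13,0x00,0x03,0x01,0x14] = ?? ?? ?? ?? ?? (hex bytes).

MEM[0x13,0x00,0x03,0x01,0x14] = 8a b9 3b 34 b9

  after D0: wrote 5B at 0x10 = 69eacc8ab9
  after D1: wrote 4B at 0x00 = b9346b3b
  after D2: wrote 4B at 0x07 = 8ab98547
query mem[0x13]=0x8a, mem[0x00]=0xb9, mem[0x03]=0x3b, mem[0x01]=0x34, mem[0x14]=0xb9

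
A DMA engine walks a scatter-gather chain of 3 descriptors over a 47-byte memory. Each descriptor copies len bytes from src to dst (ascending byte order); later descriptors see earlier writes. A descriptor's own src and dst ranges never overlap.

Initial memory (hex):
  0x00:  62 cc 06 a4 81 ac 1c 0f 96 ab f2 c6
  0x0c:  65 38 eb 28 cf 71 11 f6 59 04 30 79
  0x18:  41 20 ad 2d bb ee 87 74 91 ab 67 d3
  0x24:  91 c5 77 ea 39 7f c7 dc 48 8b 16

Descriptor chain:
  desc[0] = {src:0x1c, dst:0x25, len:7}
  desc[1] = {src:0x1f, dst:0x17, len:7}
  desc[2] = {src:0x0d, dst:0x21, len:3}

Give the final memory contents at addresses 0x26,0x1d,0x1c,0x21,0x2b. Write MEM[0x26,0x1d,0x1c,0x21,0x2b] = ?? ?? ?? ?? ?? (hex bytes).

MEM[0x26,0x1d,0x1c,0x21,0x2b] = ee bb 91 38 67

[0] 0x1c->0x25 len=7 : bb ee 87 74 91 ab 67
[1] 0x1f->0x17 len=7 : 74 91 ab 67 d3 91 bb
[2] 0x0d->0x21 len=3 : 38 eb 28
query mem[0x26]=0xee, mem[0x1d]=0xbb, mem[0x1c]=0x91, mem[0x21]=0x38, mem[0x2b]=0x67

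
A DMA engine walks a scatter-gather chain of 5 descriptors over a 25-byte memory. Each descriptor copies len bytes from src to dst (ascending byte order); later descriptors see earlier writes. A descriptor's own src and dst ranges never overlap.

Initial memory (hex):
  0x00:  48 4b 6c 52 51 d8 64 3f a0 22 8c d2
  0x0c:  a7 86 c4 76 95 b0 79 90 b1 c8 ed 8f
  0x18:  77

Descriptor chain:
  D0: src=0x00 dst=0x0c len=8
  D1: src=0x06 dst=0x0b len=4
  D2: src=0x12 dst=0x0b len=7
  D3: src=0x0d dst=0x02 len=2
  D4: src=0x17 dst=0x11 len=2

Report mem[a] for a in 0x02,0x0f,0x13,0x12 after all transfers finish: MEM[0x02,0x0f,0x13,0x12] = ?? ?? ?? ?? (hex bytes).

MEM[0x02,0x0f,0x13,0x12] = b1 ed 3f 77

#0 dst[0x0c+8] := {0x48,0x4b,0x6c,0x52,0x51,0xd8,0x64,0x3f}
#1 dst[0x0b+4] := {0x64,0x3f,0xa0,0x22}
#2 dst[0x0b+7] := {0x64,0x3f,0xb1,0xc8,0xed,0x8f,0x77}
#3 dst[0x02+2] := {0xb1,0xc8}
#4 dst[0x11+2] := {0x8f,0x77}
query mem[0x02]=0xb1, mem[0x0f]=0xed, mem[0x13]=0x3f, mem[0x12]=0x77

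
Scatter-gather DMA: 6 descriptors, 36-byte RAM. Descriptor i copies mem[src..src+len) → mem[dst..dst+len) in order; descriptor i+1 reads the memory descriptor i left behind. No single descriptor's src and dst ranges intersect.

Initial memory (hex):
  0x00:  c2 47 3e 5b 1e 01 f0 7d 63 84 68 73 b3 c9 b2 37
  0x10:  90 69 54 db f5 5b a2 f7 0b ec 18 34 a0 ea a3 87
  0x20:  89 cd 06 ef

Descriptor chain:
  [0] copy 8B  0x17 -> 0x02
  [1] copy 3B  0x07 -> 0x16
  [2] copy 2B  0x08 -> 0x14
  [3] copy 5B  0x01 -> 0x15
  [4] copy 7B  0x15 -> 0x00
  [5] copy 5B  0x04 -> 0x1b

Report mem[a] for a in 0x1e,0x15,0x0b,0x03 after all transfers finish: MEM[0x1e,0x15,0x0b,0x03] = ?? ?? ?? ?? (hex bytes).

MEM[0x1e,0x15,0x0b,0x03] = a0 47 73 ec

#0 dst[0x02+8] := {0xf7,0x0b,0xec,0x18,0x34,0xa0,0xea,0xa3}
#1 dst[0x16+3] := {0xa0,0xea,0xa3}
#2 dst[0x14+2] := {0xea,0xa3}
#3 dst[0x15+5] := {0x47,0xf7,0x0b,0xec,0x18}
#4 dst[0x00+7] := {0x47,0xf7,0x0b,0xec,0x18,0x18,0x34}
#5 dst[0x1b+5] := {0x18,0x18,0x34,0xa0,0xea}
query mem[0x1e]=0xa0, mem[0x15]=0x47, mem[0x0b]=0x73, mem[0x03]=0xec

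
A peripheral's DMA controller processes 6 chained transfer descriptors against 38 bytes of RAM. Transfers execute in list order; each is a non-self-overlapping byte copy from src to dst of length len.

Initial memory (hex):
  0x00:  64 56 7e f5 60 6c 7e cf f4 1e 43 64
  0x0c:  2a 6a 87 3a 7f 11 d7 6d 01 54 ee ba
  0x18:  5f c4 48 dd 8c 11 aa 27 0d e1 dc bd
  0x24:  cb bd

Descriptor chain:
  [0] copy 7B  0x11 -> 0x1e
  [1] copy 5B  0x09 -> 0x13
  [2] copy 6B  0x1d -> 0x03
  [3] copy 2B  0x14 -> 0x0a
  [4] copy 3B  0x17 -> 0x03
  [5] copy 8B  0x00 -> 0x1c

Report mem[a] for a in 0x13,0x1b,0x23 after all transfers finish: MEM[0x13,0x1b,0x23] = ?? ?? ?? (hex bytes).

  after D0: wrote 7B at 0x1e = 11d76d0154eeba
  after D1: wrote 5B at 0x13 = 1e43642a6a
  after D2: wrote 6B at 0x03 = 1111d76d0154
  after D3: wrote 2B at 0x0a = 4364
  after D4: wrote 3B at 0x03 = 6a5fc4
  after D5: wrote 8B at 0x1c = 64567e6a5fc46d01
query mem[0x13]=0x1e, mem[0x1b]=0xdd, mem[0x23]=0x01

MEM[0x13,0x1b,0x23] = 1e dd 01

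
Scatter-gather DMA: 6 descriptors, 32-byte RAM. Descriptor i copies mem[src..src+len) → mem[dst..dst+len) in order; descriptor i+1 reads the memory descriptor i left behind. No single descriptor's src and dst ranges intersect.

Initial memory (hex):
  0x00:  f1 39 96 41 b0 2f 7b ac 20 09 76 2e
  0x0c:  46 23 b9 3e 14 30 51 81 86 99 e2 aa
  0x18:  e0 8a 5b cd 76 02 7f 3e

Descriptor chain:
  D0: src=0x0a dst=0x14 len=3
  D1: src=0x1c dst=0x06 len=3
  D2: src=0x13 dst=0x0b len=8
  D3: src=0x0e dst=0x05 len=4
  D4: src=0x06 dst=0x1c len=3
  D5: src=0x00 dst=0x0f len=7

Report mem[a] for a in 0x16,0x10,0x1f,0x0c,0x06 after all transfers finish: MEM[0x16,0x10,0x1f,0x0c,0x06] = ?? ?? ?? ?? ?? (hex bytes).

MEM[0x16,0x10,0x1f,0x0c,0x06] = 46 39 3e 76 aa

  after D0: wrote 3B at 0x14 = 762e46
  after D1: wrote 3B at 0x06 = 76027f
  after D2: wrote 8B at 0x0b = 81762e46aae08a5b
  after D3: wrote 4B at 0x05 = 46aae08a
  after D4: wrote 3B at 0x1c = aae08a
  after D5: wrote 7B at 0x0f = f1399641b046aa
query mem[0x16]=0x46, mem[0x10]=0x39, mem[0x1f]=0x3e, mem[0x0c]=0x76, mem[0x06]=0xaa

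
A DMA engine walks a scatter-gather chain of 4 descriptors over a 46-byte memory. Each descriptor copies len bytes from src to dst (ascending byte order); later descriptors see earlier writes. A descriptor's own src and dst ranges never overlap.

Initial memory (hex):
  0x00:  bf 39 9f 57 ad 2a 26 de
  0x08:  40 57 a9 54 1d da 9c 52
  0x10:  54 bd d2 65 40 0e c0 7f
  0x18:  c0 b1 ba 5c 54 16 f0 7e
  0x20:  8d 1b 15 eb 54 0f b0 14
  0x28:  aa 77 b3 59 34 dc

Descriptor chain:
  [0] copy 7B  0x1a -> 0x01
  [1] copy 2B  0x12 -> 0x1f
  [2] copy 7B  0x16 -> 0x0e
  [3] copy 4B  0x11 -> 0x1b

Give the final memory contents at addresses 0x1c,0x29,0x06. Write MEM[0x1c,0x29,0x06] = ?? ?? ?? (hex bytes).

MEM[0x1c,0x29,0x06] = ba 77 7e

  after D0: wrote 7B at 0x01 = ba5c5416f07e8d
  after D1: wrote 2B at 0x1f = d265
  after D2: wrote 7B at 0x0e = c07fc0b1ba5c54
  after D3: wrote 4B at 0x1b = b1ba5c54
query mem[0x1c]=0xba, mem[0x29]=0x77, mem[0x06]=0x7e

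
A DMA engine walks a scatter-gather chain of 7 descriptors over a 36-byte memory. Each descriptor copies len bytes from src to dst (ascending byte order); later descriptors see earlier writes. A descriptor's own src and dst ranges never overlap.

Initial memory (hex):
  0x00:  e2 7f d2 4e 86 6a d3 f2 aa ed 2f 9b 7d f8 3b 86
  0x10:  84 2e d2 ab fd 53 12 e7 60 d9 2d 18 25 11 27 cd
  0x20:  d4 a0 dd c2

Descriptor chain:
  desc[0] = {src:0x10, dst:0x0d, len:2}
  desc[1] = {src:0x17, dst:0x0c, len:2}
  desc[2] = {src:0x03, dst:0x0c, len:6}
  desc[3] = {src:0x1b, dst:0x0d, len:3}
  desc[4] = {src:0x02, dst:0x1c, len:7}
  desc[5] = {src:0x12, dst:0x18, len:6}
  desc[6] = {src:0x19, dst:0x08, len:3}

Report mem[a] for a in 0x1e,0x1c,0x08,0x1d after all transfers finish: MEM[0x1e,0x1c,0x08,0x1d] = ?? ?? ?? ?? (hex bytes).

  after D0: wrote 2B at 0x0d = 842e
  after D1: wrote 2B at 0x0c = e760
  after D2: wrote 6B at 0x0c = 4e866ad3f2aa
  after D3: wrote 3B at 0x0d = 182511
  after D4: wrote 7B at 0x1c = d24e866ad3f2aa
  after D5: wrote 6B at 0x18 = d2abfd5312e7
  after D6: wrote 3B at 0x08 = abfd53
query mem[0x1e]=0x86, mem[0x1c]=0x12, mem[0x08]=0xab, mem[0x1d]=0xe7

MEM[0x1e,0x1c,0x08,0x1d] = 86 12 ab e7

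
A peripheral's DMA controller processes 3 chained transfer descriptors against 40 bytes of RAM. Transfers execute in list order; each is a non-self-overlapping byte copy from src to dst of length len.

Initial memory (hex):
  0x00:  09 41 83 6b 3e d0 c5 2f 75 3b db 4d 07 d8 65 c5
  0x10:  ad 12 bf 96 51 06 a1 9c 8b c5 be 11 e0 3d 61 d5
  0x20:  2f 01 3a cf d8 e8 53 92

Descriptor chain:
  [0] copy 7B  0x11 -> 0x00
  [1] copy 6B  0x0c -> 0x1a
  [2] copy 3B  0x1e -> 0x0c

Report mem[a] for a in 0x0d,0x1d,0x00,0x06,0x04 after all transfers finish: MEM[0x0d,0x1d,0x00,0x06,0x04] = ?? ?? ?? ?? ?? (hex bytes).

  after D0: wrote 7B at 0x00 = 12bf965106a19c
  after D1: wrote 6B at 0x1a = 07d865c5ad12
  after D2: wrote 3B at 0x0c = ad122f
query mem[0x0d]=0x12, mem[0x1d]=0xc5, mem[0x00]=0x12, mem[0x06]=0x9c, mem[0x04]=0x06

MEM[0x0d,0x1d,0x00,0x06,0x04] = 12 c5 12 9c 06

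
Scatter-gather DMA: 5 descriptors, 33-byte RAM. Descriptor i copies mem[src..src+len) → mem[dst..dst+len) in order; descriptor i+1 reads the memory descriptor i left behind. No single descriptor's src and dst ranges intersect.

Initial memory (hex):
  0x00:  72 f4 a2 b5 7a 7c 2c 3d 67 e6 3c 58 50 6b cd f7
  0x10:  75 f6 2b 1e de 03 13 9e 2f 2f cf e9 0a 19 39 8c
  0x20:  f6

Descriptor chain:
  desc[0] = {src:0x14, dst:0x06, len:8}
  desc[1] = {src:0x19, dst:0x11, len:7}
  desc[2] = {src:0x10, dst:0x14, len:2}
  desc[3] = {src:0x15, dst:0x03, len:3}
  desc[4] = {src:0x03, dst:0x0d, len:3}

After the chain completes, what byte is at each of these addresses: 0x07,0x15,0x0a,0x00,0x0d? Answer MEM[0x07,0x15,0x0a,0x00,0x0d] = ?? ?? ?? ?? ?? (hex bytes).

D0: mem[0x06..0x0d] <- [de 03 13 9e 2f 2f cf e9]
D1: mem[0x11..0x17] <- [2f cf e9 0a 19 39 8c]
D2: mem[0x14..0x15] <- [75 2f]
D3: mem[0x03..0x05] <- [2f 39 8c]
D4: mem[0x0d..0x0f] <- [2f 39 8c]
query mem[0x07]=0x03, mem[0x15]=0x2f, mem[0x0a]=0x2f, mem[0x00]=0x72, mem[0x0d]=0x2f

MEM[0x07,0x15,0x0a,0x00,0x0d] = 03 2f 2f 72 2f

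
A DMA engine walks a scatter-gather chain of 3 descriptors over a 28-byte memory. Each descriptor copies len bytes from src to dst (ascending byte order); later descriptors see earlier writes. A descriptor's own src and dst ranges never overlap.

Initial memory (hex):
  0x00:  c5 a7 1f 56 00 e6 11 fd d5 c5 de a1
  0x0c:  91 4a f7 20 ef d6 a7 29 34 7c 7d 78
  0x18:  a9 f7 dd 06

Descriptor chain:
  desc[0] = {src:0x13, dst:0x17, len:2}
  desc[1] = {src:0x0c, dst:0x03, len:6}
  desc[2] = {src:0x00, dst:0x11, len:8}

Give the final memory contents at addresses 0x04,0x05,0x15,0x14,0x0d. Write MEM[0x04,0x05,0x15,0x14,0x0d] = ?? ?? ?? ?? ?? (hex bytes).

MEM[0x04,0x05,0x15,0x14,0x0d] = 4a f7 4a 91 4a

#0 dst[0x17+2] := {0x29,0x34}
#1 dst[0x03+6] := {0x91,0x4a,0xf7,0x20,0xef,0xd6}
#2 dst[0x11+8] := {0xc5,0xa7,0x1f,0x91,0x4a,0xf7,0x20,0xef}
query mem[0x04]=0x4a, mem[0x05]=0xf7, mem[0x15]=0x4a, mem[0x14]=0x91, mem[0x0d]=0x4a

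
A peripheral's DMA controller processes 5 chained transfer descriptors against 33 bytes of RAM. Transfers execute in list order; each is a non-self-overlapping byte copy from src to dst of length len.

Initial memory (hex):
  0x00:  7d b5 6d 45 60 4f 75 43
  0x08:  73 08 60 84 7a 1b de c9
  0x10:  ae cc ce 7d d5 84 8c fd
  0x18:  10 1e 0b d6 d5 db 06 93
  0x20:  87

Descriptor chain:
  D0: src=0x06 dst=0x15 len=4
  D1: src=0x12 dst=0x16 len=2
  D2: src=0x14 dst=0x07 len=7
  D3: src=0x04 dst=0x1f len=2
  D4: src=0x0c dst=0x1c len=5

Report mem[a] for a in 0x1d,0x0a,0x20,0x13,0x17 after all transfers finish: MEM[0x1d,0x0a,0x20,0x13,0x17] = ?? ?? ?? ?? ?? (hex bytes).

D0: mem[0x15..0x18] <- [75 43 73 08]
D1: mem[0x16..0x17] <- [ce 7d]
D2: mem[0x07..0x0d] <- [d5 75 ce 7d 08 1e 0b]
D3: mem[0x1f..0x20] <- [60 4f]
D4: mem[0x1c..0x20] <- [1e 0b de c9 ae]
query mem[0x1d]=0x0b, mem[0x0a]=0x7d, mem[0x20]=0xae, mem[0x13]=0x7d, mem[0x17]=0x7d

MEM[0x1d,0x0a,0x20,0x13,0x17] = 0b 7d ae 7d 7d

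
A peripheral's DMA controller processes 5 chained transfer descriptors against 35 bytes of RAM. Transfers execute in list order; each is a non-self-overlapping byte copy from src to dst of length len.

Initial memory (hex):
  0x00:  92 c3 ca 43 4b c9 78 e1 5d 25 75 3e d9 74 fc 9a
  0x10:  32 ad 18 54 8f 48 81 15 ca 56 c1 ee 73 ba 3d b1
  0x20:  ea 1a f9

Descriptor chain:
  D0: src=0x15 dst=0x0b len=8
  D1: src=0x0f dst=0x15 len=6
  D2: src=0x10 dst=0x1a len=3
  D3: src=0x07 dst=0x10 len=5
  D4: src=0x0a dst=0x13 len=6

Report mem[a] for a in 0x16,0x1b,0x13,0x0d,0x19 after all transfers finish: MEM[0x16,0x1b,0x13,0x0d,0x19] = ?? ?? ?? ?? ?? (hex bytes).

D0: mem[0x0b..0x12] <- [48 81 15 ca 56 c1 ee 73]
D1: mem[0x15..0x1a] <- [56 c1 ee 73 54 8f]
D2: mem[0x1a..0x1c] <- [c1 ee 73]
D3: mem[0x10..0x14] <- [e1 5d 25 75 48]
D4: mem[0x13..0x18] <- [75 48 81 15 ca 56]
query mem[0x16]=0x15, mem[0x1b]=0xee, mem[0x13]=0x75, mem[0x0d]=0x15, mem[0x19]=0x54

MEM[0x16,0x1b,0x13,0x0d,0x19] = 15 ee 75 15 54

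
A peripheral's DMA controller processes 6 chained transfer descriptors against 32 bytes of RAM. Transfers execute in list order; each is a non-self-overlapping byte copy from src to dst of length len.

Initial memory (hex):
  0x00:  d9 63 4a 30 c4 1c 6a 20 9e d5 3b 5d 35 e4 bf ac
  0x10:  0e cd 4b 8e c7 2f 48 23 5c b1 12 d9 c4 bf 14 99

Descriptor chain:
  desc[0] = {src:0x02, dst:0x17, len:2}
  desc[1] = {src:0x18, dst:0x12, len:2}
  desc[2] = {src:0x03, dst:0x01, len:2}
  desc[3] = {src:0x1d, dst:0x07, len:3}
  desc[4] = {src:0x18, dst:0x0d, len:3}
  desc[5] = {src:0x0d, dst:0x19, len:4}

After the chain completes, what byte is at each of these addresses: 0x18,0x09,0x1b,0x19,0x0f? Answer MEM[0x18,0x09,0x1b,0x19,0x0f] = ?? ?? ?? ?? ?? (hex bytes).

MEM[0x18,0x09,0x1b,0x19,0x0f] = 30 99 12 30 12

#0 dst[0x17+2] := {0x4a,0x30}
#1 dst[0x12+2] := {0x30,0xb1}
#2 dst[0x01+2] := {0x30,0xc4}
#3 dst[0x07+3] := {0xbf,0x14,0x99}
#4 dst[0x0d+3] := {0x30,0xb1,0x12}
#5 dst[0x19+4] := {0x30,0xb1,0x12,0x0e}
query mem[0x18]=0x30, mem[0x09]=0x99, mem[0x1b]=0x12, mem[0x19]=0x30, mem[0x0f]=0x12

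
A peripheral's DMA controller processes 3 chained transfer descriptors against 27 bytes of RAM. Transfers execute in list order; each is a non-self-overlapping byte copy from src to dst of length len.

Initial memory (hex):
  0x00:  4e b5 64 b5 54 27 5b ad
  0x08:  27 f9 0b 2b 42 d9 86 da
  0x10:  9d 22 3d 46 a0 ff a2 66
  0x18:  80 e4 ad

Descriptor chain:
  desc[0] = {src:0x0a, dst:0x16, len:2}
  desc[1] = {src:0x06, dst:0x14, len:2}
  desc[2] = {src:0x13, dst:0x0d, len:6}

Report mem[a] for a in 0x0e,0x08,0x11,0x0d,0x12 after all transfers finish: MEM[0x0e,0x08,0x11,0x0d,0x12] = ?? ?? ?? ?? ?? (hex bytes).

D0: mem[0x16..0x17] <- [0b 2b]
D1: mem[0x14..0x15] <- [5b ad]
D2: mem[0x0d..0x12] <- [46 5b ad 0b 2b 80]
query mem[0x0e]=0x5b, mem[0x08]=0x27, mem[0x11]=0x2b, mem[0x0d]=0x46, mem[0x12]=0x80

MEM[0x0e,0x08,0x11,0x0d,0x12] = 5b 27 2b 46 80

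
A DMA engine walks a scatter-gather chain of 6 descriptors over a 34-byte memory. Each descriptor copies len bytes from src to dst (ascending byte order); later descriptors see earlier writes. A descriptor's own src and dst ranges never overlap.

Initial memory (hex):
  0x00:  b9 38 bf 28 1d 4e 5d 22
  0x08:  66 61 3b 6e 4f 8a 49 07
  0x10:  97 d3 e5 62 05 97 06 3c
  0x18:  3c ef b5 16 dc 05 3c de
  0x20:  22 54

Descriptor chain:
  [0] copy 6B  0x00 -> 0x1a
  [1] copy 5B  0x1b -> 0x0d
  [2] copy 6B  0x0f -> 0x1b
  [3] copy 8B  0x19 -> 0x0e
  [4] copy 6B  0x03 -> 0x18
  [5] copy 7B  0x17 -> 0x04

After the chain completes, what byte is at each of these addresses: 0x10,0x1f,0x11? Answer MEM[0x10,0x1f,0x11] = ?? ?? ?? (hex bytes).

D0: mem[0x1a..0x1f] <- [b9 38 bf 28 1d 4e]
D1: mem[0x0d..0x11] <- [38 bf 28 1d 4e]
D2: mem[0x1b..0x20] <- [28 1d 4e e5 62 05]
D3: mem[0x0e..0x15] <- [ef b9 28 1d 4e e5 62 05]
D4: mem[0x18..0x1d] <- [28 1d 4e 5d 22 66]
D5: mem[0x04..0x0a] <- [3c 28 1d 4e 5d 22 66]
query mem[0x10]=0x28, mem[0x1f]=0x62, mem[0x11]=0x1d

MEM[0x10,0x1f,0x11] = 28 62 1d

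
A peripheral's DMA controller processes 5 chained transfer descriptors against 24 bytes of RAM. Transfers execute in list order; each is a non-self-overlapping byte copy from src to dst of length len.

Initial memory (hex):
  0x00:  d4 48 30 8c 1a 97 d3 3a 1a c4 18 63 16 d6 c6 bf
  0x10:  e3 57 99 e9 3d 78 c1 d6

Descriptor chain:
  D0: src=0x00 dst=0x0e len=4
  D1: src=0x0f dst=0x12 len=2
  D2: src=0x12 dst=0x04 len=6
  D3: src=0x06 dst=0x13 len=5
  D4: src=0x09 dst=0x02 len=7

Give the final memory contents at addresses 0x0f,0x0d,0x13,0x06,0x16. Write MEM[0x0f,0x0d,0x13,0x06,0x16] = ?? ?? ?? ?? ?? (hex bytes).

MEM[0x0f,0x0d,0x13,0x06,0x16] = 48 d6 3d d6 d6

[0] 0x00->0x0e len=4 : d4 48 30 8c
[1] 0x0f->0x12 len=2 : 48 30
[2] 0x12->0x04 len=6 : 48 30 3d 78 c1 d6
[3] 0x06->0x13 len=5 : 3d 78 c1 d6 18
[4] 0x09->0x02 len=7 : d6 18 63 16 d6 d4 48
query mem[0x0f]=0x48, mem[0x0d]=0xd6, mem[0x13]=0x3d, mem[0x06]=0xd6, mem[0x16]=0xd6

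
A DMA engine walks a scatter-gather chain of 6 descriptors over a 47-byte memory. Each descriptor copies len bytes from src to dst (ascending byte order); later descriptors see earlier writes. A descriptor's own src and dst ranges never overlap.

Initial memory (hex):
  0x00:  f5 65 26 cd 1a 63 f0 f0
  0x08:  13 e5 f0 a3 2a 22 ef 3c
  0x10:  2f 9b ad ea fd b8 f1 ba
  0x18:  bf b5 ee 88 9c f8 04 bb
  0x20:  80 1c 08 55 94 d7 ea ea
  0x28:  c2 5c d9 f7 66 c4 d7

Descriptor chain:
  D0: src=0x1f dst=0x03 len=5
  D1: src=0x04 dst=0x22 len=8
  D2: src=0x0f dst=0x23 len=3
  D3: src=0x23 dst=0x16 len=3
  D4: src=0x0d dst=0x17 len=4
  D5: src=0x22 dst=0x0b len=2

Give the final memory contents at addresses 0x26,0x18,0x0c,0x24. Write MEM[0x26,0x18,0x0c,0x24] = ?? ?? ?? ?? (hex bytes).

MEM[0x26,0x18,0x0c,0x24] = 13 ef 3c 2f

D0: mem[0x03..0x07] <- [bb 80 1c 08 55]
D1: mem[0x22..0x29] <- [80 1c 08 55 13 e5 f0 a3]
D2: mem[0x23..0x25] <- [3c 2f 9b]
D3: mem[0x16..0x18] <- [3c 2f 9b]
D4: mem[0x17..0x1a] <- [22 ef 3c 2f]
D5: mem[0x0b..0x0c] <- [80 3c]
query mem[0x26]=0x13, mem[0x18]=0xef, mem[0x0c]=0x3c, mem[0x24]=0x2f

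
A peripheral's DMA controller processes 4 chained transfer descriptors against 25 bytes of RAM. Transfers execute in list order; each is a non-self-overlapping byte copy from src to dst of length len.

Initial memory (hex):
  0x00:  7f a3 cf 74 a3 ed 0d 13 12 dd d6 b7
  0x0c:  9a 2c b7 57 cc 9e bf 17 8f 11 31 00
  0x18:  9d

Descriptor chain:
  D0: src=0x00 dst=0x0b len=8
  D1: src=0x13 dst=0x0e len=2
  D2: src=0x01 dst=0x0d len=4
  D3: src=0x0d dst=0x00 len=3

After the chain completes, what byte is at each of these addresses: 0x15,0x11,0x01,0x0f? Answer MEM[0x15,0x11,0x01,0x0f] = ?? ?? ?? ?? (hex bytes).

MEM[0x15,0x11,0x01,0x0f] = 11 0d cf 74

#0 dst[0x0b+8] := {0x7f,0xa3,0xcf,0x74,0xa3,0xed,0x0d,0x13}
#1 dst[0x0e+2] := {0x17,0x8f}
#2 dst[0x0d+4] := {0xa3,0xcf,0x74,0xa3}
#3 dst[0x00+3] := {0xa3,0xcf,0x74}
query mem[0x15]=0x11, mem[0x11]=0x0d, mem[0x01]=0xcf, mem[0x0f]=0x74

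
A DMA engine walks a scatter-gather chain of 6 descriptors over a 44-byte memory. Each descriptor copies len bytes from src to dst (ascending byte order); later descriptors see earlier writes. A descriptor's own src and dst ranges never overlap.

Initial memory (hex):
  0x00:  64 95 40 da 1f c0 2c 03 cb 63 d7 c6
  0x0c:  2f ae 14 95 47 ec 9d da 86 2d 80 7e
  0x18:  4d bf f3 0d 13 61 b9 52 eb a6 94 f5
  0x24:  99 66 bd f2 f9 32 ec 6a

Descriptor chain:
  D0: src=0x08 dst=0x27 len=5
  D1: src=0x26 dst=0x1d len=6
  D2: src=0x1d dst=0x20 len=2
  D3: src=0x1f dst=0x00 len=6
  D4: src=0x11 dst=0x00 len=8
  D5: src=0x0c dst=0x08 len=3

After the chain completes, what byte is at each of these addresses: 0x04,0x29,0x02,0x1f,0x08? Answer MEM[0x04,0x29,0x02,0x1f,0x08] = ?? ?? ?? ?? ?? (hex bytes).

  after D0: wrote 5B at 0x27 = cb63d7c62f
  after D1: wrote 6B at 0x1d = bdcb63d7c62f
  after D2: wrote 2B at 0x20 = bdcb
  after D3: wrote 6B at 0x00 = 63bdcb2ff599
  after D4: wrote 8B at 0x00 = ec9dda862d807e4d
  after D5: wrote 3B at 0x08 = 2fae14
query mem[0x04]=0x2d, mem[0x29]=0xd7, mem[0x02]=0xda, mem[0x1f]=0x63, mem[0x08]=0x2f

MEM[0x04,0x29,0x02,0x1f,0x08] = 2d d7 da 63 2f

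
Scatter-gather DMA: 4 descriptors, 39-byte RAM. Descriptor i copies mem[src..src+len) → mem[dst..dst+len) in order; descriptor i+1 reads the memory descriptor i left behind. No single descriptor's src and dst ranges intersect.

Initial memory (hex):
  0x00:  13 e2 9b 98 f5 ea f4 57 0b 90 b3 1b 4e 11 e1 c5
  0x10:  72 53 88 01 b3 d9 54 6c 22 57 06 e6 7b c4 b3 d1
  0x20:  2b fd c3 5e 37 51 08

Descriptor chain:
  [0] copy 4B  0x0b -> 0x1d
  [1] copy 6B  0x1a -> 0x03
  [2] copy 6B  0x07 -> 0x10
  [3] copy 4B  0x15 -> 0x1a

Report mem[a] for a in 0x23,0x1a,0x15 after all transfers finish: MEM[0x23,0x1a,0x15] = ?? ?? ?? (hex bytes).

[0] 0x0b->0x1d len=4 : 1b 4e 11 e1
[1] 0x1a->0x03 len=6 : 06 e6 7b 1b 4e 11
[2] 0x07->0x10 len=6 : 4e 11 90 b3 1b 4e
[3] 0x15->0x1a len=4 : 4e 54 6c 22
query mem[0x23]=0x5e, mem[0x1a]=0x4e, mem[0x15]=0x4e

MEM[0x23,0x1a,0x15] = 5e 4e 4e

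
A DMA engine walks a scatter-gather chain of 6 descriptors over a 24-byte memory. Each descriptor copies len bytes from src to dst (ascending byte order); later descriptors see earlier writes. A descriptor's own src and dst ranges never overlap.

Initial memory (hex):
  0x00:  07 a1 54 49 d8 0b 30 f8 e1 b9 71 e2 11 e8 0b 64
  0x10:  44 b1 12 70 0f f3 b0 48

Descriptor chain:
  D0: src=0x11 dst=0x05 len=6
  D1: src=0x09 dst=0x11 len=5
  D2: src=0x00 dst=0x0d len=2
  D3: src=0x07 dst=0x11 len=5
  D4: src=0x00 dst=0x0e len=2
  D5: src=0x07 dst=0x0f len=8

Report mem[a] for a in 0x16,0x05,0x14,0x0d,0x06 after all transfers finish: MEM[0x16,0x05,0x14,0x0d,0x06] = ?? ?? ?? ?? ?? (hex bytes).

D0: mem[0x05..0x0a] <- [b1 12 70 0f f3 b0]
D1: mem[0x11..0x15] <- [f3 b0 e2 11 e8]
D2: mem[0x0d..0x0e] <- [07 a1]
D3: mem[0x11..0x15] <- [70 0f f3 b0 e2]
D4: mem[0x0e..0x0f] <- [07 a1]
D5: mem[0x0f..0x16] <- [70 0f f3 b0 e2 11 07 07]
query mem[0x16]=0x07, mem[0x05]=0xb1, mem[0x14]=0x11, mem[0x0d]=0x07, mem[0x06]=0x12

MEM[0x16,0x05,0x14,0x0d,0x06] = 07 b1 11 07 12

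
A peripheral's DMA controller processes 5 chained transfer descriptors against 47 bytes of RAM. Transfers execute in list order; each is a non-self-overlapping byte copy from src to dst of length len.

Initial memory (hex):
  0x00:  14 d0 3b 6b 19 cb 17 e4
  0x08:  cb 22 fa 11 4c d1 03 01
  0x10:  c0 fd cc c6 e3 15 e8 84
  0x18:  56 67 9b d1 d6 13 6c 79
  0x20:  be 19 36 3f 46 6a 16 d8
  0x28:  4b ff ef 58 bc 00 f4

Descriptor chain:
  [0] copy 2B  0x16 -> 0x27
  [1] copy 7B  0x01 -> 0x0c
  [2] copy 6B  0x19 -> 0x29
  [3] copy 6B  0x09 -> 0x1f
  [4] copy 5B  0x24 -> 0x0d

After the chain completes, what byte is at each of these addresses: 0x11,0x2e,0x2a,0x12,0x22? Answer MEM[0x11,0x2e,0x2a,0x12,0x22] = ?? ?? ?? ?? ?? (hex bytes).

MEM[0x11,0x2e,0x2a,0x12,0x22] = 84 6c 9b e4 d0

  after D0: wrote 2B at 0x27 = e884
  after D1: wrote 7B at 0x0c = d03b6b19cb17e4
  after D2: wrote 6B at 0x29 = 679bd1d6136c
  after D3: wrote 6B at 0x1f = 22fa11d03b6b
  after D4: wrote 5B at 0x0d = 6b6a16e884
query mem[0x11]=0x84, mem[0x2e]=0x6c, mem[0x2a]=0x9b, mem[0x12]=0xe4, mem[0x22]=0xd0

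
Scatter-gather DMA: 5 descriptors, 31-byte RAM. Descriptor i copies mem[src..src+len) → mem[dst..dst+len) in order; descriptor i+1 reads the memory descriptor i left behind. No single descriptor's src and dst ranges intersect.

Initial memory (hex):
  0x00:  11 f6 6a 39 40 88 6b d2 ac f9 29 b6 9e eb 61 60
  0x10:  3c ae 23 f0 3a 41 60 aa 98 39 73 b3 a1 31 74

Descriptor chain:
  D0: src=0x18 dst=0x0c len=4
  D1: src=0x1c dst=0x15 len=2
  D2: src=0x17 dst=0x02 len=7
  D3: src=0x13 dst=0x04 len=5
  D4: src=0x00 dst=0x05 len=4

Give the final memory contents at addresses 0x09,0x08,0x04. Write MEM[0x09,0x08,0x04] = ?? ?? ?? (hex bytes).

MEM[0x09,0x08,0x04] = f9 98 f0

D0: mem[0x0c..0x0f] <- [98 39 73 b3]
D1: mem[0x15..0x16] <- [a1 31]
D2: mem[0x02..0x08] <- [aa 98 39 73 b3 a1 31]
D3: mem[0x04..0x08] <- [f0 3a a1 31 aa]
D4: mem[0x05..0x08] <- [11 f6 aa 98]
query mem[0x09]=0xf9, mem[0x08]=0x98, mem[0x04]=0xf0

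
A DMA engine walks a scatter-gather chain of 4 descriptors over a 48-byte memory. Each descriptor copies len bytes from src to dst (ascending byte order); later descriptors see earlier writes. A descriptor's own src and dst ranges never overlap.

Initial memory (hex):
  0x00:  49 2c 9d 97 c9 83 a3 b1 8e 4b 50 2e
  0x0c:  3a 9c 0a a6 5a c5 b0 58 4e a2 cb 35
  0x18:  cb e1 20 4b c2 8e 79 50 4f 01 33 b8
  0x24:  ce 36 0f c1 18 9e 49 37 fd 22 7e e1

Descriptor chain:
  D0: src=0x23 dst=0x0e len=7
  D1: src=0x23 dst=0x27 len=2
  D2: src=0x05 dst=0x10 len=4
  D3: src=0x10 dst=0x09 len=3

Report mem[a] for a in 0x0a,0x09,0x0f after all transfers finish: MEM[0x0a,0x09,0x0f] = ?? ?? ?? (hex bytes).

MEM[0x0a,0x09,0x0f] = a3 83 ce

D0: mem[0x0e..0x14] <- [b8 ce 36 0f c1 18 9e]
D1: mem[0x27..0x28] <- [b8 ce]
D2: mem[0x10..0x13] <- [83 a3 b1 8e]
D3: mem[0x09..0x0b] <- [83 a3 b1]
query mem[0x0a]=0xa3, mem[0x09]=0x83, mem[0x0f]=0xce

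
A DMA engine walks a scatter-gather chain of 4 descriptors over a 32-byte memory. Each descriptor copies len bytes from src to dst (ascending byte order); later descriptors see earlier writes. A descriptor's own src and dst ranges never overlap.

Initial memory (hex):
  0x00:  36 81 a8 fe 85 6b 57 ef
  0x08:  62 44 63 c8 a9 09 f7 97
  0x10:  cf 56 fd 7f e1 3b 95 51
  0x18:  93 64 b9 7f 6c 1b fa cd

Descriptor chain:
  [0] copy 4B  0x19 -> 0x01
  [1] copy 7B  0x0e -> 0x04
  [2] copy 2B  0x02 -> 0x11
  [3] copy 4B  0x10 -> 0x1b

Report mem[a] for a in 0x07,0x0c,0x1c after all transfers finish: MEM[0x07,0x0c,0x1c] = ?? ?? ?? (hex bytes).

D0: mem[0x01..0x04] <- [64 b9 7f 6c]
D1: mem[0x04..0x0a] <- [f7 97 cf 56 fd 7f e1]
D2: mem[0x11..0x12] <- [b9 7f]
D3: mem[0x1b..0x1e] <- [cf b9 7f 7f]
query mem[0x07]=0x56, mem[0x0c]=0xa9, mem[0x1c]=0xb9

MEM[0x07,0x0c,0x1c] = 56 a9 b9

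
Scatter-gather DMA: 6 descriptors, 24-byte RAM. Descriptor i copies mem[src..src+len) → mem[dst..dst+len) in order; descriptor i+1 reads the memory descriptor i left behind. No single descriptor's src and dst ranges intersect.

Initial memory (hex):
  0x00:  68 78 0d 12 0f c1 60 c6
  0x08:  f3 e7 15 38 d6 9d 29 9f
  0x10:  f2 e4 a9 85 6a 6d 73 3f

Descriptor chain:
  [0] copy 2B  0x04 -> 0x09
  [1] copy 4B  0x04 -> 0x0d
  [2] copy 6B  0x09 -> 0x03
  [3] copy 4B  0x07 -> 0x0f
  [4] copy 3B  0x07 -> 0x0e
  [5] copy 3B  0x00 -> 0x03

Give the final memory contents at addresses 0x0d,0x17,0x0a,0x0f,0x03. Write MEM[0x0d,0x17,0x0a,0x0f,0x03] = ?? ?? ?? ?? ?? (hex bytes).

D0: mem[0x09..0x0a] <- [0f c1]
D1: mem[0x0d..0x10] <- [0f c1 60 c6]
D2: mem[0x03..0x08] <- [0f c1 38 d6 0f c1]
D3: mem[0x0f..0x12] <- [0f c1 0f c1]
D4: mem[0x0e..0x10] <- [0f c1 0f]
D5: mem[0x03..0x05] <- [68 78 0d]
query mem[0x0d]=0x0f, mem[0x17]=0x3f, mem[0x0a]=0xc1, mem[0x0f]=0xc1, mem[0x03]=0x68

MEM[0x0d,0x17,0x0a,0x0f,0x03] = 0f 3f c1 c1 68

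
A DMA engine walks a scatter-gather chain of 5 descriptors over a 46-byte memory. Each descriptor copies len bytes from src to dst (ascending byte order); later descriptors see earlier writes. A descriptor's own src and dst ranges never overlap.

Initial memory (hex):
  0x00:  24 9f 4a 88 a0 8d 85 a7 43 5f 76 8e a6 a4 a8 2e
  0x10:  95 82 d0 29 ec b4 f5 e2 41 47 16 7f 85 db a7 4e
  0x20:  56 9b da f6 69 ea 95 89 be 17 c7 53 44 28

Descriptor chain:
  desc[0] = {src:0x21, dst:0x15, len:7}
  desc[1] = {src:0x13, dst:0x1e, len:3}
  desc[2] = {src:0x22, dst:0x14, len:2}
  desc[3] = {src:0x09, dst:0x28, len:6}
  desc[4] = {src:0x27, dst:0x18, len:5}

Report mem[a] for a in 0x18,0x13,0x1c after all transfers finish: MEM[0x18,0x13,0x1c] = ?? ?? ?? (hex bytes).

MEM[0x18,0x13,0x1c] = 89 29 a6

#0 dst[0x15+7] := {0x9b,0xda,0xf6,0x69,0xea,0x95,0x89}
#1 dst[0x1e+3] := {0x29,0xec,0x9b}
#2 dst[0x14+2] := {0xda,0xf6}
#3 dst[0x28+6] := {0x5f,0x76,0x8e,0xa6,0xa4,0xa8}
#4 dst[0x18+5] := {0x89,0x5f,0x76,0x8e,0xa6}
query mem[0x18]=0x89, mem[0x13]=0x29, mem[0x1c]=0xa6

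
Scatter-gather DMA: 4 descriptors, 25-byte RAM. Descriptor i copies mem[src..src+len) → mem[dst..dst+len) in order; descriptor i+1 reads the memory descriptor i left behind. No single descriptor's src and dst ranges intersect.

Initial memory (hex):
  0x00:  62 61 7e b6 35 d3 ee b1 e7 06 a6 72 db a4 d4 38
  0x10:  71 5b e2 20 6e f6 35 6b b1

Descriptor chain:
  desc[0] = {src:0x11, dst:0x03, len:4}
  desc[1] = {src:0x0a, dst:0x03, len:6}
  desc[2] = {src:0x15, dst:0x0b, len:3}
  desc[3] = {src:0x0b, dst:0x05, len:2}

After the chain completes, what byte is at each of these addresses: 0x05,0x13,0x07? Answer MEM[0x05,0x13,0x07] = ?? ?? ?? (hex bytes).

  after D0: wrote 4B at 0x03 = 5be2206e
  after D1: wrote 6B at 0x03 = a672dba4d438
  after D2: wrote 3B at 0x0b = f6356b
  after D3: wrote 2B at 0x05 = f635
query mem[0x05]=0xf6, mem[0x13]=0x20, mem[0x07]=0xd4

MEM[0x05,0x13,0x07] = f6 20 d4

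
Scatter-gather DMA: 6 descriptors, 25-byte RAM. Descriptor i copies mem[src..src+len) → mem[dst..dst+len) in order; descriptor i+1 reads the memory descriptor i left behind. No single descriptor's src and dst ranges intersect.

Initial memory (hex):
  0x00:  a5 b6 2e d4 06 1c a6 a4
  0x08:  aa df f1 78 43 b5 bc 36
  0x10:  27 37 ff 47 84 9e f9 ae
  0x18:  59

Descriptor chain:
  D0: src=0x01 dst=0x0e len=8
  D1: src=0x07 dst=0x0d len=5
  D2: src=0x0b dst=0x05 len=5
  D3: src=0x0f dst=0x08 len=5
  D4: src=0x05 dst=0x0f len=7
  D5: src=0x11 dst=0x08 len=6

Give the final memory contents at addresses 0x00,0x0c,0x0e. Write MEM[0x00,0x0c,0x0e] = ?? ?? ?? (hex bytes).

MEM[0x00,0x0c,0x0e] = a5 1c aa

  after D0: wrote 8B at 0x0e = b62ed4061ca6a4aa
  after D1: wrote 5B at 0x0d = a4aadff178
  after D2: wrote 5B at 0x05 = 7843a4aadf
  after D3: wrote 5B at 0x08 = dff1781ca6
  after D4: wrote 7B at 0x0f = 7843a4dff1781c
  after D5: wrote 6B at 0x08 = a4dff1781cf9
query mem[0x00]=0xa5, mem[0x0c]=0x1c, mem[0x0e]=0xaa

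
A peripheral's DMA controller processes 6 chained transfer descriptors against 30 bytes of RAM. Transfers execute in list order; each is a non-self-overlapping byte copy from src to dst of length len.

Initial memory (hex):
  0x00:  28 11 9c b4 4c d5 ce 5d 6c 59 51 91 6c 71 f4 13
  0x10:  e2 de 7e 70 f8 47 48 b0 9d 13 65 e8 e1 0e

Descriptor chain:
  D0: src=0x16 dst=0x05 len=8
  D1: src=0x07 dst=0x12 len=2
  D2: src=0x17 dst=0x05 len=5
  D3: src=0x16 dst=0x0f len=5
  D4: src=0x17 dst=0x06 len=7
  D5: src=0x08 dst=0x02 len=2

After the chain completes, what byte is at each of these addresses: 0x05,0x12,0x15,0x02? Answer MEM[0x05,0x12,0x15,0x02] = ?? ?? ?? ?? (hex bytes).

MEM[0x05,0x12,0x15,0x02] = b0 13 47 13

  after D0: wrote 8B at 0x05 = 48b09d1365e8e10e
  after D1: wrote 2B at 0x12 = 9d13
  after D2: wrote 5B at 0x05 = b09d1365e8
  after D3: wrote 5B at 0x0f = 48b09d1365
  after D4: wrote 7B at 0x06 = b09d1365e8e10e
  after D5: wrote 2B at 0x02 = 1365
query mem[0x05]=0xb0, mem[0x12]=0x13, mem[0x15]=0x47, mem[0x02]=0x13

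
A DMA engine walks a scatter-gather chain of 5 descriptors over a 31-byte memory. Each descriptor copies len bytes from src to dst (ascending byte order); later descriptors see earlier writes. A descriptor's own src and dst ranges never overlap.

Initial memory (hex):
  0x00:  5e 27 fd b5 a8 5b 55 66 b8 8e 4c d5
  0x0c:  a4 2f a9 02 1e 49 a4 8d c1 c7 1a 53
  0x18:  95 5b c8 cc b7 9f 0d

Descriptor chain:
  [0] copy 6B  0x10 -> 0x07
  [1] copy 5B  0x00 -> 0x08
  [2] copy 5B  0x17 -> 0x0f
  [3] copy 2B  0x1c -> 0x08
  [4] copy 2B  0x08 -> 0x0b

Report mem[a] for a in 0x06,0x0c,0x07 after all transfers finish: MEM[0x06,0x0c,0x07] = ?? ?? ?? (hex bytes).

MEM[0x06,0x0c,0x07] = 55 9f 1e

#0 dst[0x07+6] := {0x1e,0x49,0xa4,0x8d,0xc1,0xc7}
#1 dst[0x08+5] := {0x5e,0x27,0xfd,0xb5,0xa8}
#2 dst[0x0f+5] := {0x53,0x95,0x5b,0xc8,0xcc}
#3 dst[0x08+2] := {0xb7,0x9f}
#4 dst[0x0b+2] := {0xb7,0x9f}
query mem[0x06]=0x55, mem[0x0c]=0x9f, mem[0x07]=0x1e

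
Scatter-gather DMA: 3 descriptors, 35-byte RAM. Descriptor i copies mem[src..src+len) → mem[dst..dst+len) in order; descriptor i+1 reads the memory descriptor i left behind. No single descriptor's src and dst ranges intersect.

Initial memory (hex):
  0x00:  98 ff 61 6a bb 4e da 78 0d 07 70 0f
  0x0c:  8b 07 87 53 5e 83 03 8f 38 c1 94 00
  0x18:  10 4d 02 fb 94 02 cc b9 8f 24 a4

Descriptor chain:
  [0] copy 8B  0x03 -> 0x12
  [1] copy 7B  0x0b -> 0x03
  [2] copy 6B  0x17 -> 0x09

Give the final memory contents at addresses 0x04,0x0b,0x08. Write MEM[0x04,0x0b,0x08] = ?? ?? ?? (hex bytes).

MEM[0x04,0x0b,0x08] = 8b 70 5e

D0: mem[0x12..0x19] <- [6a bb 4e da 78 0d 07 70]
D1: mem[0x03..0x09] <- [0f 8b 07 87 53 5e 83]
D2: mem[0x09..0x0e] <- [0d 07 70 02 fb 94]
query mem[0x04]=0x8b, mem[0x0b]=0x70, mem[0x08]=0x5e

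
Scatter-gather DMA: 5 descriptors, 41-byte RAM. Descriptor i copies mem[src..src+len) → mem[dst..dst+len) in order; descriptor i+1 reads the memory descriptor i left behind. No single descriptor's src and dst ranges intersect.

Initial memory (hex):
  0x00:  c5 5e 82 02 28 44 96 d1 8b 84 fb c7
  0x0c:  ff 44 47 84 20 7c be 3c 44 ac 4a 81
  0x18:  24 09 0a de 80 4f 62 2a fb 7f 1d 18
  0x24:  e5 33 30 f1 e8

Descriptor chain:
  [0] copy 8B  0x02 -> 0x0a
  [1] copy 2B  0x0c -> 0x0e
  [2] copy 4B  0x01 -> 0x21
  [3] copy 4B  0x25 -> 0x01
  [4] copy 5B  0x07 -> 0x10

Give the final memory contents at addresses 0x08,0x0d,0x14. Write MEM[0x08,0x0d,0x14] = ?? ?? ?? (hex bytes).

#0 dst[0x0a+8] := {0x82,0x02,0x28,0x44,0x96,0xd1,0x8b,0x84}
#1 dst[0x0e+2] := {0x28,0x44}
#2 dst[0x21+4] := {0x5e,0x82,0x02,0x28}
#3 dst[0x01+4] := {0x33,0x30,0xf1,0xe8}
#4 dst[0x10+5] := {0xd1,0x8b,0x84,0x82,0x02}
query mem[0x08]=0x8b, mem[0x0d]=0x44, mem[0x14]=0x02

MEM[0x08,0x0d,0x14] = 8b 44 02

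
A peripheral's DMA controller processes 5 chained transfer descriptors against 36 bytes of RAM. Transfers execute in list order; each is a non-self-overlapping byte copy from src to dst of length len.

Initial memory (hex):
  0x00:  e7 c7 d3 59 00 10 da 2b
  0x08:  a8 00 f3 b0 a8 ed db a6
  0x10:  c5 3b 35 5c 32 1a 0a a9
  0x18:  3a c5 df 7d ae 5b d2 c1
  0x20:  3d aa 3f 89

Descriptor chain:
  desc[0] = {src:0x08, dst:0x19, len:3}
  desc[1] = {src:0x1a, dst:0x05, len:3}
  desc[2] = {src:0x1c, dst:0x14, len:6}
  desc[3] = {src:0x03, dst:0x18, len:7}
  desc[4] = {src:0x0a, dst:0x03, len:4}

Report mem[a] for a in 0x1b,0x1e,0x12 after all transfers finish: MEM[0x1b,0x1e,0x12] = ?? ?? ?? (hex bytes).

MEM[0x1b,0x1e,0x12] = f3 00 35

[0] 0x08->0x19 len=3 : a8 00 f3
[1] 0x1a->0x05 len=3 : 00 f3 ae
[2] 0x1c->0x14 len=6 : ae 5b d2 c1 3d aa
[3] 0x03->0x18 len=7 : 59 00 00 f3 ae a8 00
[4] 0x0a->0x03 len=4 : f3 b0 a8 ed
query mem[0x1b]=0xf3, mem[0x1e]=0x00, mem[0x12]=0x35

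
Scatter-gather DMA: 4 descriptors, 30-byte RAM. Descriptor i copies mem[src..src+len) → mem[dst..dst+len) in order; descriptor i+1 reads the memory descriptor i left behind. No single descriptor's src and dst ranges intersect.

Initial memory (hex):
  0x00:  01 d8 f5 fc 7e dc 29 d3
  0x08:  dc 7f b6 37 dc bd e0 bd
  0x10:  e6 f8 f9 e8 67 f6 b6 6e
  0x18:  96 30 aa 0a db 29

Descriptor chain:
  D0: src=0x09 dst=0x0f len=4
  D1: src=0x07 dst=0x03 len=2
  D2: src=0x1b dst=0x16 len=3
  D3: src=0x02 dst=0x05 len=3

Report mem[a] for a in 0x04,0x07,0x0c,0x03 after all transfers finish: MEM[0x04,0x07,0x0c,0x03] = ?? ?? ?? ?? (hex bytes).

[0] 0x09->0x0f len=4 : 7f b6 37 dc
[1] 0x07->0x03 len=2 : d3 dc
[2] 0x1b->0x16 len=3 : 0a db 29
[3] 0x02->0x05 len=3 : f5 d3 dc
query mem[0x04]=0xdc, mem[0x07]=0xdc, mem[0x0c]=0xdc, mem[0x03]=0xd3

MEM[0x04,0x07,0x0c,0x03] = dc dc dc d3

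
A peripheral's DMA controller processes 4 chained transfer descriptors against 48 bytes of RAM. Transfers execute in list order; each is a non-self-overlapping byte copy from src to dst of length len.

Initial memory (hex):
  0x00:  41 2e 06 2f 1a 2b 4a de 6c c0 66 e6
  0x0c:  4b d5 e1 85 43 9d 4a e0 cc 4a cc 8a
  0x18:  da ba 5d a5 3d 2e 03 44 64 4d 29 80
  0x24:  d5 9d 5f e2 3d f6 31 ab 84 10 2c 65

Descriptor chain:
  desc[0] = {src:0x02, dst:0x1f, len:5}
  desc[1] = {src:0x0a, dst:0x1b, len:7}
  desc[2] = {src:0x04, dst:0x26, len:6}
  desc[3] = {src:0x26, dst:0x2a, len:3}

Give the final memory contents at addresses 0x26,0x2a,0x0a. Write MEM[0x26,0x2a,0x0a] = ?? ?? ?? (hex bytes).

MEM[0x26,0x2a,0x0a] = 1a 1a 66

  after D0: wrote 5B at 0x1f = 062f1a2b4a
  after D1: wrote 7B at 0x1b = 66e64bd5e18543
  after D2: wrote 6B at 0x26 = 1a2b4ade6cc0
  after D3: wrote 3B at 0x2a = 1a2b4a
query mem[0x26]=0x1a, mem[0x2a]=0x1a, mem[0x0a]=0x66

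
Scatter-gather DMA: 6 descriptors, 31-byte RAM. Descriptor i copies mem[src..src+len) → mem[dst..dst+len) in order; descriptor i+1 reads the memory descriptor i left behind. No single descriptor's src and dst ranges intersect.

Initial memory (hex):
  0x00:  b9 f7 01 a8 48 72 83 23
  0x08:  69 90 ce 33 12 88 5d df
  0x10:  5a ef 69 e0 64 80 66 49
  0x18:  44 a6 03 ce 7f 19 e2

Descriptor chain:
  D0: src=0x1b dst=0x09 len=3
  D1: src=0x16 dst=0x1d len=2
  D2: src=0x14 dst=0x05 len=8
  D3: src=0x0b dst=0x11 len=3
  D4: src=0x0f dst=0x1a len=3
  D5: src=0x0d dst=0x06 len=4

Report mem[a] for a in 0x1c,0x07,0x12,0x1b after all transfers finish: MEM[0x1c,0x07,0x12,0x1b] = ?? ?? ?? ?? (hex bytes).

  after D0: wrote 3B at 0x09 = ce7f19
  after D1: wrote 2B at 0x1d = 6649
  after D2: wrote 8B at 0x05 = 6480664944a603ce
  after D3: wrote 3B at 0x11 = 03ce88
  after D4: wrote 3B at 0x1a = df5a03
  after D5: wrote 4B at 0x06 = 885ddf5a
query mem[0x1c]=0x03, mem[0x07]=0x5d, mem[0x12]=0xce, mem[0x1b]=0x5a

MEM[0x1c,0x07,0x12,0x1b] = 03 5d ce 5a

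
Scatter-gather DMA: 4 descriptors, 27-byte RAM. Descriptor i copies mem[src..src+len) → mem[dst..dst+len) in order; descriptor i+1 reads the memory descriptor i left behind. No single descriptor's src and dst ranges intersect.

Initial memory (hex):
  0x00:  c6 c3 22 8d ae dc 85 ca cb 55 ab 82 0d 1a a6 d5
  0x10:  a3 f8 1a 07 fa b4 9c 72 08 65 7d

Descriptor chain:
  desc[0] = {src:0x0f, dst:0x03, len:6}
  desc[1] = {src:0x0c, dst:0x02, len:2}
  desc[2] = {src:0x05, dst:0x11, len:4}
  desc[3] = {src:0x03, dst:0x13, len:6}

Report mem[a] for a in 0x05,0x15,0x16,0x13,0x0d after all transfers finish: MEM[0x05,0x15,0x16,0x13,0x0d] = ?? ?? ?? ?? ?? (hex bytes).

MEM[0x05,0x15,0x16,0x13,0x0d] = f8 f8 1a 1a 1a

D0: mem[0x03..0x08] <- [d5 a3 f8 1a 07 fa]
D1: mem[0x02..0x03] <- [0d 1a]
D2: mem[0x11..0x14] <- [f8 1a 07 fa]
D3: mem[0x13..0x18] <- [1a a3 f8 1a 07 fa]
query mem[0x05]=0xf8, mem[0x15]=0xf8, mem[0x16]=0x1a, mem[0x13]=0x1a, mem[0x0d]=0x1a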